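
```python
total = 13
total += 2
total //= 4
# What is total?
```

Trace (tracking total):
total = 13  # -> total = 13
total += 2  # -> total = 15
total //= 4  # -> total = 3

Answer: 3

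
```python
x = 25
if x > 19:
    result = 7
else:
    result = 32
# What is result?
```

Answer: 7

Derivation:
Trace (tracking result):
x = 25  # -> x = 25
if x > 19:  # condition is True
    result = 7  # -> result = 7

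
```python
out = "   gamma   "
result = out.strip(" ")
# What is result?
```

Trace (tracking result):
out = '   gamma   '  # -> out = '   gamma   '
result = out.strip(' ')  # -> result = 'gamma'

Answer: 'gamma'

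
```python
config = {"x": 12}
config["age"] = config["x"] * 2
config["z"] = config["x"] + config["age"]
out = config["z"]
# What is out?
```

Trace (tracking out):
config = {'x': 12}  # -> config = {'x': 12}
config['age'] = config['x'] * 2  # -> config = {'x': 12, 'age': 24}
config['z'] = config['x'] + config['age']  # -> config = {'x': 12, 'age': 24, 'z': 36}
out = config['z']  # -> out = 36

Answer: 36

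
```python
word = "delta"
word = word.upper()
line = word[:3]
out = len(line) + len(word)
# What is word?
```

Trace (tracking word):
word = 'delta'  # -> word = 'delta'
word = word.upper()  # -> word = 'DELTA'
line = word[:3]  # -> line = 'DEL'
out = len(line) + len(word)  # -> out = 8

Answer: 'DELTA'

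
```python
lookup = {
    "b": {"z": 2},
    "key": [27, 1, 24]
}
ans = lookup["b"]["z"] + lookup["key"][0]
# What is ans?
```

Trace (tracking ans):
lookup = {'b': {'z': 2}, 'key': [27, 1, 24]}  # -> lookup = {'b': {'z': 2}, 'key': [27, 1, 24]}
ans = lookup['b']['z'] + lookup['key'][0]  # -> ans = 29

Answer: 29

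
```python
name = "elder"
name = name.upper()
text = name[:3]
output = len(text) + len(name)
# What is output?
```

Answer: 8

Derivation:
Trace (tracking output):
name = 'elder'  # -> name = 'elder'
name = name.upper()  # -> name = 'ELDER'
text = name[:3]  # -> text = 'ELD'
output = len(text) + len(name)  # -> output = 8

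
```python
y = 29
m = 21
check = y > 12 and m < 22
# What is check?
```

Answer: True

Derivation:
Trace (tracking check):
y = 29  # -> y = 29
m = 21  # -> m = 21
check = y > 12 and m < 22  # -> check = True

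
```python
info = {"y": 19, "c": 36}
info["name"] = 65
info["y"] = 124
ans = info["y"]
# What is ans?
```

Answer: 124

Derivation:
Trace (tracking ans):
info = {'y': 19, 'c': 36}  # -> info = {'y': 19, 'c': 36}
info['name'] = 65  # -> info = {'y': 19, 'c': 36, 'name': 65}
info['y'] = 124  # -> info = {'y': 124, 'c': 36, 'name': 65}
ans = info['y']  # -> ans = 124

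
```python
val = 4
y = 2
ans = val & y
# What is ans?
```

Trace (tracking ans):
val = 4  # -> val = 4
y = 2  # -> y = 2
ans = val & y  # -> ans = 0

Answer: 0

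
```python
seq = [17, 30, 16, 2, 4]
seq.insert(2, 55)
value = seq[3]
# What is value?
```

Trace (tracking value):
seq = [17, 30, 16, 2, 4]  # -> seq = [17, 30, 16, 2, 4]
seq.insert(2, 55)  # -> seq = [17, 30, 55, 16, 2, 4]
value = seq[3]  # -> value = 16

Answer: 16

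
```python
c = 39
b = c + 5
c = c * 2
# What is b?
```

Answer: 44

Derivation:
Trace (tracking b):
c = 39  # -> c = 39
b = c + 5  # -> b = 44
c = c * 2  # -> c = 78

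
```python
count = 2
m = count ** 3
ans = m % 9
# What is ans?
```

Answer: 8

Derivation:
Trace (tracking ans):
count = 2  # -> count = 2
m = count ** 3  # -> m = 8
ans = m % 9  # -> ans = 8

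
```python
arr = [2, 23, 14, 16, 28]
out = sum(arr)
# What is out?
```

Trace (tracking out):
arr = [2, 23, 14, 16, 28]  # -> arr = [2, 23, 14, 16, 28]
out = sum(arr)  # -> out = 83

Answer: 83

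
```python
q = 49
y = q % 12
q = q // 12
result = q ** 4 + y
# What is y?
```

Trace (tracking y):
q = 49  # -> q = 49
y = q % 12  # -> y = 1
q = q // 12  # -> q = 4
result = q ** 4 + y  # -> result = 257

Answer: 1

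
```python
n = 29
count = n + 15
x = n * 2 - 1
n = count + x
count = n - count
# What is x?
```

Answer: 57

Derivation:
Trace (tracking x):
n = 29  # -> n = 29
count = n + 15  # -> count = 44
x = n * 2 - 1  # -> x = 57
n = count + x  # -> n = 101
count = n - count  # -> count = 57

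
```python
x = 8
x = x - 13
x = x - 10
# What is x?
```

Answer: -15

Derivation:
Trace (tracking x):
x = 8  # -> x = 8
x = x - 13  # -> x = -5
x = x - 10  # -> x = -15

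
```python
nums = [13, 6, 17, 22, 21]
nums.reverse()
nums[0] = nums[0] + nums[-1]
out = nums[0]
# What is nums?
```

Trace (tracking nums):
nums = [13, 6, 17, 22, 21]  # -> nums = [13, 6, 17, 22, 21]
nums.reverse()  # -> nums = [21, 22, 17, 6, 13]
nums[0] = nums[0] + nums[-1]  # -> nums = [34, 22, 17, 6, 13]
out = nums[0]  # -> out = 34

Answer: [34, 22, 17, 6, 13]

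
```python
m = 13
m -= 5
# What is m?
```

Answer: 8

Derivation:
Trace (tracking m):
m = 13  # -> m = 13
m -= 5  # -> m = 8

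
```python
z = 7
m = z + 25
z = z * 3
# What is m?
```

Trace (tracking m):
z = 7  # -> z = 7
m = z + 25  # -> m = 32
z = z * 3  # -> z = 21

Answer: 32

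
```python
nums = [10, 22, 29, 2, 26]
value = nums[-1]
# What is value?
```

Trace (tracking value):
nums = [10, 22, 29, 2, 26]  # -> nums = [10, 22, 29, 2, 26]
value = nums[-1]  # -> value = 26

Answer: 26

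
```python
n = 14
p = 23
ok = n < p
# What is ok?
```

Answer: True

Derivation:
Trace (tracking ok):
n = 14  # -> n = 14
p = 23  # -> p = 23
ok = n < p  # -> ok = True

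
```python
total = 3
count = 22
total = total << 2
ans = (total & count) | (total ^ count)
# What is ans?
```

Trace (tracking ans):
total = 3  # -> total = 3
count = 22  # -> count = 22
total = total << 2  # -> total = 12
ans = total & count | total ^ count  # -> ans = 30

Answer: 30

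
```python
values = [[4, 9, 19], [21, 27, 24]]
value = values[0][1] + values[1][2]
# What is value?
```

Trace (tracking value):
values = [[4, 9, 19], [21, 27, 24]]  # -> values = [[4, 9, 19], [21, 27, 24]]
value = values[0][1] + values[1][2]  # -> value = 33

Answer: 33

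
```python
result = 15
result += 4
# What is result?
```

Trace (tracking result):
result = 15  # -> result = 15
result += 4  # -> result = 19

Answer: 19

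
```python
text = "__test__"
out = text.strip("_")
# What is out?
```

Trace (tracking out):
text = '__test__'  # -> text = '__test__'
out = text.strip('_')  # -> out = 'test'

Answer: 'test'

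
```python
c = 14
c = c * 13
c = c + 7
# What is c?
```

Answer: 189

Derivation:
Trace (tracking c):
c = 14  # -> c = 14
c = c * 13  # -> c = 182
c = c + 7  # -> c = 189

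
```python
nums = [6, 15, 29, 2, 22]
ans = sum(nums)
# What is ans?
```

Trace (tracking ans):
nums = [6, 15, 29, 2, 22]  # -> nums = [6, 15, 29, 2, 22]
ans = sum(nums)  # -> ans = 74

Answer: 74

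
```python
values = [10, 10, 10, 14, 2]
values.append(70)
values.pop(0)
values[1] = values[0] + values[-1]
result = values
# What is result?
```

Trace (tracking result):
values = [10, 10, 10, 14, 2]  # -> values = [10, 10, 10, 14, 2]
values.append(70)  # -> values = [10, 10, 10, 14, 2, 70]
values.pop(0)  # -> values = [10, 10, 14, 2, 70]
values[1] = values[0] + values[-1]  # -> values = [10, 80, 14, 2, 70]
result = values  # -> result = [10, 80, 14, 2, 70]

Answer: [10, 80, 14, 2, 70]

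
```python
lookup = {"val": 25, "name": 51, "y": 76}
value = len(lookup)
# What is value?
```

Answer: 3

Derivation:
Trace (tracking value):
lookup = {'val': 25, 'name': 51, 'y': 76}  # -> lookup = {'val': 25, 'name': 51, 'y': 76}
value = len(lookup)  # -> value = 3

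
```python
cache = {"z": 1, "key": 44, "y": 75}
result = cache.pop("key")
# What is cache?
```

Answer: {'z': 1, 'y': 75}

Derivation:
Trace (tracking cache):
cache = {'z': 1, 'key': 44, 'y': 75}  # -> cache = {'z': 1, 'key': 44, 'y': 75}
result = cache.pop('key')  # -> result = 44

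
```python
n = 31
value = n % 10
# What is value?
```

Trace (tracking value):
n = 31  # -> n = 31
value = n % 10  # -> value = 1

Answer: 1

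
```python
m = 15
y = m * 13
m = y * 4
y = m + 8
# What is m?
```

Answer: 780

Derivation:
Trace (tracking m):
m = 15  # -> m = 15
y = m * 13  # -> y = 195
m = y * 4  # -> m = 780
y = m + 8  # -> y = 788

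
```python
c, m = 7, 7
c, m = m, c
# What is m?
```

Answer: 7

Derivation:
Trace (tracking m):
c, m = (7, 7)  # -> c = 7, m = 7
c, m = (m, c)  # -> c = 7, m = 7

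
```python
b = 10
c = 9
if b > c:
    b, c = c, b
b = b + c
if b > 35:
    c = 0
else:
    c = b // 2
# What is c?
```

Answer: 9

Derivation:
Trace (tracking c):
b = 10  # -> b = 10
c = 9  # -> c = 9
if b > c:  # condition is True
    b, c = (c, b)  # -> b = 9, c = 10
b = b + c  # -> b = 19
if b > 35:  # condition is False
else:
    c = b // 2  # -> c = 9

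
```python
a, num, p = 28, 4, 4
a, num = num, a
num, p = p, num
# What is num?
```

Answer: 4

Derivation:
Trace (tracking num):
a, num, p = (28, 4, 4)  # -> a = 28, num = 4, p = 4
a, num = (num, a)  # -> a = 4, num = 28
num, p = (p, num)  # -> num = 4, p = 28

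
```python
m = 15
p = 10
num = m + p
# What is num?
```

Trace (tracking num):
m = 15  # -> m = 15
p = 10  # -> p = 10
num = m + p  # -> num = 25

Answer: 25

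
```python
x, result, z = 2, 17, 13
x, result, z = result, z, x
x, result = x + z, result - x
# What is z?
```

Answer: 2

Derivation:
Trace (tracking z):
x, result, z = (2, 17, 13)  # -> x = 2, result = 17, z = 13
x, result, z = (result, z, x)  # -> x = 17, result = 13, z = 2
x, result = (x + z, result - x)  # -> x = 19, result = -4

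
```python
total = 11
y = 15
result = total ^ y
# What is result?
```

Answer: 4

Derivation:
Trace (tracking result):
total = 11  # -> total = 11
y = 15  # -> y = 15
result = total ^ y  # -> result = 4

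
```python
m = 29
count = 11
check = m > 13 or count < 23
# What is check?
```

Trace (tracking check):
m = 29  # -> m = 29
count = 11  # -> count = 11
check = m > 13 or count < 23  # -> check = True

Answer: True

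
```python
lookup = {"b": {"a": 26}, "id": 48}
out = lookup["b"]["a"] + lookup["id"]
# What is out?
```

Answer: 74

Derivation:
Trace (tracking out):
lookup = {'b': {'a': 26}, 'id': 48}  # -> lookup = {'b': {'a': 26}, 'id': 48}
out = lookup['b']['a'] + lookup['id']  # -> out = 74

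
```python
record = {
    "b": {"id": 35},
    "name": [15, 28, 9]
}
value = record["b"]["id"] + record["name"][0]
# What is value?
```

Answer: 50

Derivation:
Trace (tracking value):
record = {'b': {'id': 35}, 'name': [15, 28, 9]}  # -> record = {'b': {'id': 35}, 'name': [15, 28, 9]}
value = record['b']['id'] + record['name'][0]  # -> value = 50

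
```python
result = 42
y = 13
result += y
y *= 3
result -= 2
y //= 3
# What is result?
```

Answer: 53

Derivation:
Trace (tracking result):
result = 42  # -> result = 42
y = 13  # -> y = 13
result += y  # -> result = 55
y *= 3  # -> y = 39
result -= 2  # -> result = 53
y //= 3  # -> y = 13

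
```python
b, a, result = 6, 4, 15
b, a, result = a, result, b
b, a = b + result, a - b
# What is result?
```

Trace (tracking result):
b, a, result = (6, 4, 15)  # -> b = 6, a = 4, result = 15
b, a, result = (a, result, b)  # -> b = 4, a = 15, result = 6
b, a = (b + result, a - b)  # -> b = 10, a = 11

Answer: 6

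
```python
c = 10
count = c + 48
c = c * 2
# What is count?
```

Trace (tracking count):
c = 10  # -> c = 10
count = c + 48  # -> count = 58
c = c * 2  # -> c = 20

Answer: 58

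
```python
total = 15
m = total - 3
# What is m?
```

Answer: 12

Derivation:
Trace (tracking m):
total = 15  # -> total = 15
m = total - 3  # -> m = 12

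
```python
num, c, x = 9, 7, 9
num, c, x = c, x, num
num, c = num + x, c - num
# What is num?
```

Trace (tracking num):
num, c, x = (9, 7, 9)  # -> num = 9, c = 7, x = 9
num, c, x = (c, x, num)  # -> num = 7, c = 9, x = 9
num, c = (num + x, c - num)  # -> num = 16, c = 2

Answer: 16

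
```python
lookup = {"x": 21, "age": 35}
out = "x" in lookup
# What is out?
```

Answer: True

Derivation:
Trace (tracking out):
lookup = {'x': 21, 'age': 35}  # -> lookup = {'x': 21, 'age': 35}
out = 'x' in lookup  # -> out = True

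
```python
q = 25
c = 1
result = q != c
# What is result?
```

Trace (tracking result):
q = 25  # -> q = 25
c = 1  # -> c = 1
result = q != c  # -> result = True

Answer: True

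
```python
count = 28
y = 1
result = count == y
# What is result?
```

Trace (tracking result):
count = 28  # -> count = 28
y = 1  # -> y = 1
result = count == y  # -> result = False

Answer: False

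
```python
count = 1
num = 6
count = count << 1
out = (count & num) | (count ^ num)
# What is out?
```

Trace (tracking out):
count = 1  # -> count = 1
num = 6  # -> num = 6
count = count << 1  # -> count = 2
out = count & num | count ^ num  # -> out = 6

Answer: 6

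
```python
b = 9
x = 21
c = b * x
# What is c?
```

Trace (tracking c):
b = 9  # -> b = 9
x = 21  # -> x = 21
c = b * x  # -> c = 189

Answer: 189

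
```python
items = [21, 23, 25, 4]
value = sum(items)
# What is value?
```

Answer: 73

Derivation:
Trace (tracking value):
items = [21, 23, 25, 4]  # -> items = [21, 23, 25, 4]
value = sum(items)  # -> value = 73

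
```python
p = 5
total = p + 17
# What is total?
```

Trace (tracking total):
p = 5  # -> p = 5
total = p + 17  # -> total = 22

Answer: 22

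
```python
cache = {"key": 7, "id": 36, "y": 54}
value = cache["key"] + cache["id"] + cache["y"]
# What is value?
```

Trace (tracking value):
cache = {'key': 7, 'id': 36, 'y': 54}  # -> cache = {'key': 7, 'id': 36, 'y': 54}
value = cache['key'] + cache['id'] + cache['y']  # -> value = 97

Answer: 97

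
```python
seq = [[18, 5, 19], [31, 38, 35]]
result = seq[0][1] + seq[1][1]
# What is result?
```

Answer: 43

Derivation:
Trace (tracking result):
seq = [[18, 5, 19], [31, 38, 35]]  # -> seq = [[18, 5, 19], [31, 38, 35]]
result = seq[0][1] + seq[1][1]  # -> result = 43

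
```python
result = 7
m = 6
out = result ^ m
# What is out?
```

Answer: 1

Derivation:
Trace (tracking out):
result = 7  # -> result = 7
m = 6  # -> m = 6
out = result ^ m  # -> out = 1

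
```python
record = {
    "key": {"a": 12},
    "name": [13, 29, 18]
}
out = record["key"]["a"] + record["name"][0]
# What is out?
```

Trace (tracking out):
record = {'key': {'a': 12}, 'name': [13, 29, 18]}  # -> record = {'key': {'a': 12}, 'name': [13, 29, 18]}
out = record['key']['a'] + record['name'][0]  # -> out = 25

Answer: 25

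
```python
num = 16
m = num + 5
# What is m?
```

Trace (tracking m):
num = 16  # -> num = 16
m = num + 5  # -> m = 21

Answer: 21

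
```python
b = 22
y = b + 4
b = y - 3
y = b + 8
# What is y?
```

Trace (tracking y):
b = 22  # -> b = 22
y = b + 4  # -> y = 26
b = y - 3  # -> b = 23
y = b + 8  # -> y = 31

Answer: 31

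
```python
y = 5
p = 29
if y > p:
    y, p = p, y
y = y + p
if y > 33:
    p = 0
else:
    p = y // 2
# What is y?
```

Trace (tracking y):
y = 5  # -> y = 5
p = 29  # -> p = 29
if y > p:  # condition is False
y = y + p  # -> y = 34
if y > 33:  # condition is True
    p = 0  # -> p = 0

Answer: 34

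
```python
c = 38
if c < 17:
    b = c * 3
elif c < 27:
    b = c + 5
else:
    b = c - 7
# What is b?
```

Answer: 31

Derivation:
Trace (tracking b):
c = 38  # -> c = 38
if c < 17:  # condition is False
elif c < 27:  # condition is False
else:
    b = c - 7  # -> b = 31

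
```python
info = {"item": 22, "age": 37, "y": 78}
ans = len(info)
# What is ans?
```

Answer: 3

Derivation:
Trace (tracking ans):
info = {'item': 22, 'age': 37, 'y': 78}  # -> info = {'item': 22, 'age': 37, 'y': 78}
ans = len(info)  # -> ans = 3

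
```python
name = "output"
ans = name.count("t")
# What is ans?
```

Answer: 2

Derivation:
Trace (tracking ans):
name = 'output'  # -> name = 'output'
ans = name.count('t')  # -> ans = 2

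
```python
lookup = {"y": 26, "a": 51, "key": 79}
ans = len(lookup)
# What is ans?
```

Answer: 3

Derivation:
Trace (tracking ans):
lookup = {'y': 26, 'a': 51, 'key': 79}  # -> lookup = {'y': 26, 'a': 51, 'key': 79}
ans = len(lookup)  # -> ans = 3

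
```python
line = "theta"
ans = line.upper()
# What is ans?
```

Answer: 'THETA'

Derivation:
Trace (tracking ans):
line = 'theta'  # -> line = 'theta'
ans = line.upper()  # -> ans = 'THETA'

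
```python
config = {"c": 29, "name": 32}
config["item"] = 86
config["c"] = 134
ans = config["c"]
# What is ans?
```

Trace (tracking ans):
config = {'c': 29, 'name': 32}  # -> config = {'c': 29, 'name': 32}
config['item'] = 86  # -> config = {'c': 29, 'name': 32, 'item': 86}
config['c'] = 134  # -> config = {'c': 134, 'name': 32, 'item': 86}
ans = config['c']  # -> ans = 134

Answer: 134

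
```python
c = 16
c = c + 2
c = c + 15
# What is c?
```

Answer: 33

Derivation:
Trace (tracking c):
c = 16  # -> c = 16
c = c + 2  # -> c = 18
c = c + 15  # -> c = 33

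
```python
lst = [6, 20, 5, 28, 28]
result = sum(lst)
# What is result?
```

Answer: 87

Derivation:
Trace (tracking result):
lst = [6, 20, 5, 28, 28]  # -> lst = [6, 20, 5, 28, 28]
result = sum(lst)  # -> result = 87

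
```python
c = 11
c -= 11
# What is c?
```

Answer: 0

Derivation:
Trace (tracking c):
c = 11  # -> c = 11
c -= 11  # -> c = 0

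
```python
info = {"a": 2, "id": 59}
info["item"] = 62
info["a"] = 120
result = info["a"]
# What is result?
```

Trace (tracking result):
info = {'a': 2, 'id': 59}  # -> info = {'a': 2, 'id': 59}
info['item'] = 62  # -> info = {'a': 2, 'id': 59, 'item': 62}
info['a'] = 120  # -> info = {'a': 120, 'id': 59, 'item': 62}
result = info['a']  # -> result = 120

Answer: 120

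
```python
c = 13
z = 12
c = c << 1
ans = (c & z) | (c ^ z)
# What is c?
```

Trace (tracking c):
c = 13  # -> c = 13
z = 12  # -> z = 12
c = c << 1  # -> c = 26
ans = c & z | c ^ z  # -> ans = 30

Answer: 26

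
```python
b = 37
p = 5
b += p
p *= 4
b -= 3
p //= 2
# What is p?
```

Trace (tracking p):
b = 37  # -> b = 37
p = 5  # -> p = 5
b += p  # -> b = 42
p *= 4  # -> p = 20
b -= 3  # -> b = 39
p //= 2  # -> p = 10

Answer: 10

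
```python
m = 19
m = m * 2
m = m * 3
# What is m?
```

Trace (tracking m):
m = 19  # -> m = 19
m = m * 2  # -> m = 38
m = m * 3  # -> m = 114

Answer: 114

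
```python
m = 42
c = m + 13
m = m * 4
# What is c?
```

Answer: 55

Derivation:
Trace (tracking c):
m = 42  # -> m = 42
c = m + 13  # -> c = 55
m = m * 4  # -> m = 168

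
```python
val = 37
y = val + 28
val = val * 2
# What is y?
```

Answer: 65

Derivation:
Trace (tracking y):
val = 37  # -> val = 37
y = val + 28  # -> y = 65
val = val * 2  # -> val = 74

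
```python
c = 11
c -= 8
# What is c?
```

Trace (tracking c):
c = 11  # -> c = 11
c -= 8  # -> c = 3

Answer: 3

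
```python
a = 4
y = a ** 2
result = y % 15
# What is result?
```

Answer: 1

Derivation:
Trace (tracking result):
a = 4  # -> a = 4
y = a ** 2  # -> y = 16
result = y % 15  # -> result = 1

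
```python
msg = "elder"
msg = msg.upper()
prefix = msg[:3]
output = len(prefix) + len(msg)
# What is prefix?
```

Answer: 'ELD'

Derivation:
Trace (tracking prefix):
msg = 'elder'  # -> msg = 'elder'
msg = msg.upper()  # -> msg = 'ELDER'
prefix = msg[:3]  # -> prefix = 'ELD'
output = len(prefix) + len(msg)  # -> output = 8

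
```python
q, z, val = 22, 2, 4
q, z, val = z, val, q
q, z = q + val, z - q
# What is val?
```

Answer: 22

Derivation:
Trace (tracking val):
q, z, val = (22, 2, 4)  # -> q = 22, z = 2, val = 4
q, z, val = (z, val, q)  # -> q = 2, z = 4, val = 22
q, z = (q + val, z - q)  # -> q = 24, z = 2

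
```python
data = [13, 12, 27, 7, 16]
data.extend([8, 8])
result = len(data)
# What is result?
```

Answer: 7

Derivation:
Trace (tracking result):
data = [13, 12, 27, 7, 16]  # -> data = [13, 12, 27, 7, 16]
data.extend([8, 8])  # -> data = [13, 12, 27, 7, 16, 8, 8]
result = len(data)  # -> result = 7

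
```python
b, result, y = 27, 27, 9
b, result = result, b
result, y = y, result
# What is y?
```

Answer: 27

Derivation:
Trace (tracking y):
b, result, y = (27, 27, 9)  # -> b = 27, result = 27, y = 9
b, result = (result, b)  # -> b = 27, result = 27
result, y = (y, result)  # -> result = 9, y = 27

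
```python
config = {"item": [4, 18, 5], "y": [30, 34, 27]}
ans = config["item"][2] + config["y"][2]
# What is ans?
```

Trace (tracking ans):
config = {'item': [4, 18, 5], 'y': [30, 34, 27]}  # -> config = {'item': [4, 18, 5], 'y': [30, 34, 27]}
ans = config['item'][2] + config['y'][2]  # -> ans = 32

Answer: 32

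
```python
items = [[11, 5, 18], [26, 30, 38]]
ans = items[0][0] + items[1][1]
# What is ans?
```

Answer: 41

Derivation:
Trace (tracking ans):
items = [[11, 5, 18], [26, 30, 38]]  # -> items = [[11, 5, 18], [26, 30, 38]]
ans = items[0][0] + items[1][1]  # -> ans = 41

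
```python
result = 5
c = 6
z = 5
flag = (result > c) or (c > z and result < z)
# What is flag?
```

Trace (tracking flag):
result = 5  # -> result = 5
c = 6  # -> c = 6
z = 5  # -> z = 5
flag = result > c or (c > z and result < z)  # -> flag = False

Answer: False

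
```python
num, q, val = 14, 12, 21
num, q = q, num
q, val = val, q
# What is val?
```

Answer: 14

Derivation:
Trace (tracking val):
num, q, val = (14, 12, 21)  # -> num = 14, q = 12, val = 21
num, q = (q, num)  # -> num = 12, q = 14
q, val = (val, q)  # -> q = 21, val = 14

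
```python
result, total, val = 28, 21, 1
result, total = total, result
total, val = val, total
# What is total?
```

Answer: 1

Derivation:
Trace (tracking total):
result, total, val = (28, 21, 1)  # -> result = 28, total = 21, val = 1
result, total = (total, result)  # -> result = 21, total = 28
total, val = (val, total)  # -> total = 1, val = 28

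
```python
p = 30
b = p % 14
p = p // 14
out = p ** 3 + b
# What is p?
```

Answer: 2

Derivation:
Trace (tracking p):
p = 30  # -> p = 30
b = p % 14  # -> b = 2
p = p // 14  # -> p = 2
out = p ** 3 + b  # -> out = 10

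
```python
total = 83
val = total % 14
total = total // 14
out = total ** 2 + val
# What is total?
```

Answer: 5

Derivation:
Trace (tracking total):
total = 83  # -> total = 83
val = total % 14  # -> val = 13
total = total // 14  # -> total = 5
out = total ** 2 + val  # -> out = 38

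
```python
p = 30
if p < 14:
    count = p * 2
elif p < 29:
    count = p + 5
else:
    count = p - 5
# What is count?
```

Answer: 25

Derivation:
Trace (tracking count):
p = 30  # -> p = 30
if p < 14:  # condition is False
elif p < 29:  # condition is False
else:
    count = p - 5  # -> count = 25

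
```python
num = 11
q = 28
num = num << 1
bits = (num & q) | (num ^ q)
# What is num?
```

Trace (tracking num):
num = 11  # -> num = 11
q = 28  # -> q = 28
num = num << 1  # -> num = 22
bits = num & q | num ^ q  # -> bits = 30

Answer: 22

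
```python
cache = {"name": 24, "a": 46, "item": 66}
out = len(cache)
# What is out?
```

Answer: 3

Derivation:
Trace (tracking out):
cache = {'name': 24, 'a': 46, 'item': 66}  # -> cache = {'name': 24, 'a': 46, 'item': 66}
out = len(cache)  # -> out = 3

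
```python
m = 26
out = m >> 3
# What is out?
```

Answer: 3

Derivation:
Trace (tracking out):
m = 26  # -> m = 26
out = m >> 3  # -> out = 3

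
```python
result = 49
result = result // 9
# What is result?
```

Trace (tracking result):
result = 49  # -> result = 49
result = result // 9  # -> result = 5

Answer: 5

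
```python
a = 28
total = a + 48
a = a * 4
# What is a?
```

Trace (tracking a):
a = 28  # -> a = 28
total = a + 48  # -> total = 76
a = a * 4  # -> a = 112

Answer: 112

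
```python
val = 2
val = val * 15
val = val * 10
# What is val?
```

Answer: 300

Derivation:
Trace (tracking val):
val = 2  # -> val = 2
val = val * 15  # -> val = 30
val = val * 10  # -> val = 300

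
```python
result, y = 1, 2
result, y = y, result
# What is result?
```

Answer: 2

Derivation:
Trace (tracking result):
result, y = (1, 2)  # -> result = 1, y = 2
result, y = (y, result)  # -> result = 2, y = 1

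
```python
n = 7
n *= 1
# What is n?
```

Answer: 7

Derivation:
Trace (tracking n):
n = 7  # -> n = 7
n *= 1  # -> n = 7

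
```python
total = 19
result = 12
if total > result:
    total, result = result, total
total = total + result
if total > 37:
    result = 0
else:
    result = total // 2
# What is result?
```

Answer: 15

Derivation:
Trace (tracking result):
total = 19  # -> total = 19
result = 12  # -> result = 12
if total > result:  # condition is True
    total, result = (result, total)  # -> total = 12, result = 19
total = total + result  # -> total = 31
if total > 37:  # condition is False
else:
    result = total // 2  # -> result = 15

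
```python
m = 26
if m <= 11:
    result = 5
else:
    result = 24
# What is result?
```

Answer: 24

Derivation:
Trace (tracking result):
m = 26  # -> m = 26
if m <= 11:  # condition is False
else:
    result = 24  # -> result = 24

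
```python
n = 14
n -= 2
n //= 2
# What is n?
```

Answer: 6

Derivation:
Trace (tracking n):
n = 14  # -> n = 14
n -= 2  # -> n = 12
n //= 2  # -> n = 6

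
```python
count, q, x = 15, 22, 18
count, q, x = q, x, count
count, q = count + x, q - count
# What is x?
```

Answer: 15

Derivation:
Trace (tracking x):
count, q, x = (15, 22, 18)  # -> count = 15, q = 22, x = 18
count, q, x = (q, x, count)  # -> count = 22, q = 18, x = 15
count, q = (count + x, q - count)  # -> count = 37, q = -4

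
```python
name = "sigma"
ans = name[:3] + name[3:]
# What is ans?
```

Trace (tracking ans):
name = 'sigma'  # -> name = 'sigma'
ans = name[:3] + name[3:]  # -> ans = 'sigma'

Answer: 'sigma'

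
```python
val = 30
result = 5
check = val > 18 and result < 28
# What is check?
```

Trace (tracking check):
val = 30  # -> val = 30
result = 5  # -> result = 5
check = val > 18 and result < 28  # -> check = True

Answer: True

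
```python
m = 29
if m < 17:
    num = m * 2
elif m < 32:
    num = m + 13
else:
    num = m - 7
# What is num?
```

Trace (tracking num):
m = 29  # -> m = 29
if m < 17:  # condition is False
elif m < 32:  # condition is True
    num = m + 13  # -> num = 42

Answer: 42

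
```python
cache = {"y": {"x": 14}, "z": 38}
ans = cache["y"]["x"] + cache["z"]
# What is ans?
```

Trace (tracking ans):
cache = {'y': {'x': 14}, 'z': 38}  # -> cache = {'y': {'x': 14}, 'z': 38}
ans = cache['y']['x'] + cache['z']  # -> ans = 52

Answer: 52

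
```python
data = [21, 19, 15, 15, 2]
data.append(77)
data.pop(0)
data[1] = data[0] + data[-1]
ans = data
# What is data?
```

Answer: [19, 96, 15, 2, 77]

Derivation:
Trace (tracking data):
data = [21, 19, 15, 15, 2]  # -> data = [21, 19, 15, 15, 2]
data.append(77)  # -> data = [21, 19, 15, 15, 2, 77]
data.pop(0)  # -> data = [19, 15, 15, 2, 77]
data[1] = data[0] + data[-1]  # -> data = [19, 96, 15, 2, 77]
ans = data  # -> ans = [19, 96, 15, 2, 77]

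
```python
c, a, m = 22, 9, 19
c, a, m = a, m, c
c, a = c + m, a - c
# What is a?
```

Answer: 10

Derivation:
Trace (tracking a):
c, a, m = (22, 9, 19)  # -> c = 22, a = 9, m = 19
c, a, m = (a, m, c)  # -> c = 9, a = 19, m = 22
c, a = (c + m, a - c)  # -> c = 31, a = 10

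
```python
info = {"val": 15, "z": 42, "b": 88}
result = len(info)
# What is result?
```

Trace (tracking result):
info = {'val': 15, 'z': 42, 'b': 88}  # -> info = {'val': 15, 'z': 42, 'b': 88}
result = len(info)  # -> result = 3

Answer: 3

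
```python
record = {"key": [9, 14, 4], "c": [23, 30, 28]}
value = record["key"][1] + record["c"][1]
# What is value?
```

Answer: 44

Derivation:
Trace (tracking value):
record = {'key': [9, 14, 4], 'c': [23, 30, 28]}  # -> record = {'key': [9, 14, 4], 'c': [23, 30, 28]}
value = record['key'][1] + record['c'][1]  # -> value = 44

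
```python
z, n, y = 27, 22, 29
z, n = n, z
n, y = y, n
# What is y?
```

Answer: 27

Derivation:
Trace (tracking y):
z, n, y = (27, 22, 29)  # -> z = 27, n = 22, y = 29
z, n = (n, z)  # -> z = 22, n = 27
n, y = (y, n)  # -> n = 29, y = 27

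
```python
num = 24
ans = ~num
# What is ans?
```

Trace (tracking ans):
num = 24  # -> num = 24
ans = ~num  # -> ans = -25

Answer: -25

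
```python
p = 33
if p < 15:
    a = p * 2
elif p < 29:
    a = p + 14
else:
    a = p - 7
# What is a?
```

Trace (tracking a):
p = 33  # -> p = 33
if p < 15:  # condition is False
elif p < 29:  # condition is False
else:
    a = p - 7  # -> a = 26

Answer: 26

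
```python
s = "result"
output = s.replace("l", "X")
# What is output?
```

Answer: 'resuXt'

Derivation:
Trace (tracking output):
s = 'result'  # -> s = 'result'
output = s.replace('l', 'X')  # -> output = 'resuXt'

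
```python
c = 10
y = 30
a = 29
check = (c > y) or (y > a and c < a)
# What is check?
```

Answer: True

Derivation:
Trace (tracking check):
c = 10  # -> c = 10
y = 30  # -> y = 30
a = 29  # -> a = 29
check = c > y or (y > a and c < a)  # -> check = True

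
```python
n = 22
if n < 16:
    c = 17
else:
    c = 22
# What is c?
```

Answer: 22

Derivation:
Trace (tracking c):
n = 22  # -> n = 22
if n < 16:  # condition is False
else:
    c = 22  # -> c = 22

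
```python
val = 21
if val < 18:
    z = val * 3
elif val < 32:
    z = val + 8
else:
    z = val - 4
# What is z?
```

Trace (tracking z):
val = 21  # -> val = 21
if val < 18:  # condition is False
elif val < 32:  # condition is True
    z = val + 8  # -> z = 29

Answer: 29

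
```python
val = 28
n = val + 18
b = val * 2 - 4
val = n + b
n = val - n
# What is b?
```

Trace (tracking b):
val = 28  # -> val = 28
n = val + 18  # -> n = 46
b = val * 2 - 4  # -> b = 52
val = n + b  # -> val = 98
n = val - n  # -> n = 52

Answer: 52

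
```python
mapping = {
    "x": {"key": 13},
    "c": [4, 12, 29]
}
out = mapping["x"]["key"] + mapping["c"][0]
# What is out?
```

Answer: 17

Derivation:
Trace (tracking out):
mapping = {'x': {'key': 13}, 'c': [4, 12, 29]}  # -> mapping = {'x': {'key': 13}, 'c': [4, 12, 29]}
out = mapping['x']['key'] + mapping['c'][0]  # -> out = 17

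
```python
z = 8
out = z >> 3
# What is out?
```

Answer: 1

Derivation:
Trace (tracking out):
z = 8  # -> z = 8
out = z >> 3  # -> out = 1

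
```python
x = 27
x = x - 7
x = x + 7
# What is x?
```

Trace (tracking x):
x = 27  # -> x = 27
x = x - 7  # -> x = 20
x = x + 7  # -> x = 27

Answer: 27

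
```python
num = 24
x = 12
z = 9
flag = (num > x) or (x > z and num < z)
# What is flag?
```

Trace (tracking flag):
num = 24  # -> num = 24
x = 12  # -> x = 12
z = 9  # -> z = 9
flag = num > x or (x > z and num < z)  # -> flag = True

Answer: True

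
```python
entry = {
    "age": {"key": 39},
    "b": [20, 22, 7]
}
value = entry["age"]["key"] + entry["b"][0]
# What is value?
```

Trace (tracking value):
entry = {'age': {'key': 39}, 'b': [20, 22, 7]}  # -> entry = {'age': {'key': 39}, 'b': [20, 22, 7]}
value = entry['age']['key'] + entry['b'][0]  # -> value = 59

Answer: 59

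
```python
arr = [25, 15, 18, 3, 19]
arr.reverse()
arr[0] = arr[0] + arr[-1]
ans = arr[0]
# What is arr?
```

Trace (tracking arr):
arr = [25, 15, 18, 3, 19]  # -> arr = [25, 15, 18, 3, 19]
arr.reverse()  # -> arr = [19, 3, 18, 15, 25]
arr[0] = arr[0] + arr[-1]  # -> arr = [44, 3, 18, 15, 25]
ans = arr[0]  # -> ans = 44

Answer: [44, 3, 18, 15, 25]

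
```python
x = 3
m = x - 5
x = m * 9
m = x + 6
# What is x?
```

Answer: -18

Derivation:
Trace (tracking x):
x = 3  # -> x = 3
m = x - 5  # -> m = -2
x = m * 9  # -> x = -18
m = x + 6  # -> m = -12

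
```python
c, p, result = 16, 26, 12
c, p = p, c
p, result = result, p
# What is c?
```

Answer: 26

Derivation:
Trace (tracking c):
c, p, result = (16, 26, 12)  # -> c = 16, p = 26, result = 12
c, p = (p, c)  # -> c = 26, p = 16
p, result = (result, p)  # -> p = 12, result = 16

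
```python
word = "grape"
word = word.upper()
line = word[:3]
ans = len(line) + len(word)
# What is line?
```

Trace (tracking line):
word = 'grape'  # -> word = 'grape'
word = word.upper()  # -> word = 'GRAPE'
line = word[:3]  # -> line = 'GRA'
ans = len(line) + len(word)  # -> ans = 8

Answer: 'GRA'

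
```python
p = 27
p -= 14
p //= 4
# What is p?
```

Answer: 3

Derivation:
Trace (tracking p):
p = 27  # -> p = 27
p -= 14  # -> p = 13
p //= 4  # -> p = 3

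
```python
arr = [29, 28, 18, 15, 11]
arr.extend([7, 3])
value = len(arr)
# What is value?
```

Answer: 7

Derivation:
Trace (tracking value):
arr = [29, 28, 18, 15, 11]  # -> arr = [29, 28, 18, 15, 11]
arr.extend([7, 3])  # -> arr = [29, 28, 18, 15, 11, 7, 3]
value = len(arr)  # -> value = 7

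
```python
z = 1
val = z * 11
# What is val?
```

Trace (tracking val):
z = 1  # -> z = 1
val = z * 11  # -> val = 11

Answer: 11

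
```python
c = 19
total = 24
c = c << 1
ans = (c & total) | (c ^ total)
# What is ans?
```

Answer: 62

Derivation:
Trace (tracking ans):
c = 19  # -> c = 19
total = 24  # -> total = 24
c = c << 1  # -> c = 38
ans = c & total | c ^ total  # -> ans = 62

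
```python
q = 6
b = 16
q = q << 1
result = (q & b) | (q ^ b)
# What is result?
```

Answer: 28

Derivation:
Trace (tracking result):
q = 6  # -> q = 6
b = 16  # -> b = 16
q = q << 1  # -> q = 12
result = q & b | q ^ b  # -> result = 28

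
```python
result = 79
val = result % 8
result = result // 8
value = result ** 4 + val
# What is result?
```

Answer: 9

Derivation:
Trace (tracking result):
result = 79  # -> result = 79
val = result % 8  # -> val = 7
result = result // 8  # -> result = 9
value = result ** 4 + val  # -> value = 6568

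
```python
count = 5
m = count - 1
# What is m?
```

Answer: 4

Derivation:
Trace (tracking m):
count = 5  # -> count = 5
m = count - 1  # -> m = 4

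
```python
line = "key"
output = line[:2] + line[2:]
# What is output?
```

Answer: 'key'

Derivation:
Trace (tracking output):
line = 'key'  # -> line = 'key'
output = line[:2] + line[2:]  # -> output = 'key'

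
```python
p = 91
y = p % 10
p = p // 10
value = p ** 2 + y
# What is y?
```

Answer: 1

Derivation:
Trace (tracking y):
p = 91  # -> p = 91
y = p % 10  # -> y = 1
p = p // 10  # -> p = 9
value = p ** 2 + y  # -> value = 82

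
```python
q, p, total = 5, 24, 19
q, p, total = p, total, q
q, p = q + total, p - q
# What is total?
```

Trace (tracking total):
q, p, total = (5, 24, 19)  # -> q = 5, p = 24, total = 19
q, p, total = (p, total, q)  # -> q = 24, p = 19, total = 5
q, p = (q + total, p - q)  # -> q = 29, p = -5

Answer: 5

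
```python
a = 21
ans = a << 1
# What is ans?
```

Trace (tracking ans):
a = 21  # -> a = 21
ans = a << 1  # -> ans = 42

Answer: 42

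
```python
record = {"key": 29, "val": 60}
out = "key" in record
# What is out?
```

Trace (tracking out):
record = {'key': 29, 'val': 60}  # -> record = {'key': 29, 'val': 60}
out = 'key' in record  # -> out = True

Answer: True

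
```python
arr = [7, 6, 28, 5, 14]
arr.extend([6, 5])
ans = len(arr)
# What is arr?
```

Answer: [7, 6, 28, 5, 14, 6, 5]

Derivation:
Trace (tracking arr):
arr = [7, 6, 28, 5, 14]  # -> arr = [7, 6, 28, 5, 14]
arr.extend([6, 5])  # -> arr = [7, 6, 28, 5, 14, 6, 5]
ans = len(arr)  # -> ans = 7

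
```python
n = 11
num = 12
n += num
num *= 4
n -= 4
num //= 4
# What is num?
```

Trace (tracking num):
n = 11  # -> n = 11
num = 12  # -> num = 12
n += num  # -> n = 23
num *= 4  # -> num = 48
n -= 4  # -> n = 19
num //= 4  # -> num = 12

Answer: 12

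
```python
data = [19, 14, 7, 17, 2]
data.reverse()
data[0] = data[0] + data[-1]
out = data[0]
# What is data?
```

Answer: [21, 17, 7, 14, 19]

Derivation:
Trace (tracking data):
data = [19, 14, 7, 17, 2]  # -> data = [19, 14, 7, 17, 2]
data.reverse()  # -> data = [2, 17, 7, 14, 19]
data[0] = data[0] + data[-1]  # -> data = [21, 17, 7, 14, 19]
out = data[0]  # -> out = 21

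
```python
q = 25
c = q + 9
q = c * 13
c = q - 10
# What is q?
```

Answer: 442

Derivation:
Trace (tracking q):
q = 25  # -> q = 25
c = q + 9  # -> c = 34
q = c * 13  # -> q = 442
c = q - 10  # -> c = 432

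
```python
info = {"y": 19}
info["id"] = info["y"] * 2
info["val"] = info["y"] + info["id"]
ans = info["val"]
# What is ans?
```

Trace (tracking ans):
info = {'y': 19}  # -> info = {'y': 19}
info['id'] = info['y'] * 2  # -> info = {'y': 19, 'id': 38}
info['val'] = info['y'] + info['id']  # -> info = {'y': 19, 'id': 38, 'val': 57}
ans = info['val']  # -> ans = 57

Answer: 57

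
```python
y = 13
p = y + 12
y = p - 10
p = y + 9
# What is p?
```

Answer: 24

Derivation:
Trace (tracking p):
y = 13  # -> y = 13
p = y + 12  # -> p = 25
y = p - 10  # -> y = 15
p = y + 9  # -> p = 24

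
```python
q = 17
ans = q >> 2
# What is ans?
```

Answer: 4

Derivation:
Trace (tracking ans):
q = 17  # -> q = 17
ans = q >> 2  # -> ans = 4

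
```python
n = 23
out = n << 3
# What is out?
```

Trace (tracking out):
n = 23  # -> n = 23
out = n << 3  # -> out = 184

Answer: 184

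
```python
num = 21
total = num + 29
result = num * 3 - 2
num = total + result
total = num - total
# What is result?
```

Answer: 61

Derivation:
Trace (tracking result):
num = 21  # -> num = 21
total = num + 29  # -> total = 50
result = num * 3 - 2  # -> result = 61
num = total + result  # -> num = 111
total = num - total  # -> total = 61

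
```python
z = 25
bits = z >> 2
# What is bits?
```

Trace (tracking bits):
z = 25  # -> z = 25
bits = z >> 2  # -> bits = 6

Answer: 6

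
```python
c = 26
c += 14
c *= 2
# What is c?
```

Answer: 80

Derivation:
Trace (tracking c):
c = 26  # -> c = 26
c += 14  # -> c = 40
c *= 2  # -> c = 80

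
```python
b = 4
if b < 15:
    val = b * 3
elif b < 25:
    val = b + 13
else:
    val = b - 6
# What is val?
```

Answer: 12

Derivation:
Trace (tracking val):
b = 4  # -> b = 4
if b < 15:  # condition is True
    val = b * 3  # -> val = 12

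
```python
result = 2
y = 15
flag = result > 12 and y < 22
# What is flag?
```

Answer: False

Derivation:
Trace (tracking flag):
result = 2  # -> result = 2
y = 15  # -> y = 15
flag = result > 12 and y < 22  # -> flag = False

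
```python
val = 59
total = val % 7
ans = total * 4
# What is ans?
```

Answer: 12

Derivation:
Trace (tracking ans):
val = 59  # -> val = 59
total = val % 7  # -> total = 3
ans = total * 4  # -> ans = 12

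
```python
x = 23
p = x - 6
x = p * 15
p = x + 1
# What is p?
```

Trace (tracking p):
x = 23  # -> x = 23
p = x - 6  # -> p = 17
x = p * 15  # -> x = 255
p = x + 1  # -> p = 256

Answer: 256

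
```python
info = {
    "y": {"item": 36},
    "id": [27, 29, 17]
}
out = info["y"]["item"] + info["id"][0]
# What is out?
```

Answer: 63

Derivation:
Trace (tracking out):
info = {'y': {'item': 36}, 'id': [27, 29, 17]}  # -> info = {'y': {'item': 36}, 'id': [27, 29, 17]}
out = info['y']['item'] + info['id'][0]  # -> out = 63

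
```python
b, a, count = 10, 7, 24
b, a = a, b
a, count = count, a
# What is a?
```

Answer: 24

Derivation:
Trace (tracking a):
b, a, count = (10, 7, 24)  # -> b = 10, a = 7, count = 24
b, a = (a, b)  # -> b = 7, a = 10
a, count = (count, a)  # -> a = 24, count = 10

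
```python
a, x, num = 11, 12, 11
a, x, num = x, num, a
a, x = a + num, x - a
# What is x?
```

Answer: -1

Derivation:
Trace (tracking x):
a, x, num = (11, 12, 11)  # -> a = 11, x = 12, num = 11
a, x, num = (x, num, a)  # -> a = 12, x = 11, num = 11
a, x = (a + num, x - a)  # -> a = 23, x = -1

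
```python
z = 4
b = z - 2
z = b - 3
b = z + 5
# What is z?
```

Trace (tracking z):
z = 4  # -> z = 4
b = z - 2  # -> b = 2
z = b - 3  # -> z = -1
b = z + 5  # -> b = 4

Answer: -1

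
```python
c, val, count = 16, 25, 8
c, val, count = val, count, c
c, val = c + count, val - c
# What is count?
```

Answer: 16

Derivation:
Trace (tracking count):
c, val, count = (16, 25, 8)  # -> c = 16, val = 25, count = 8
c, val, count = (val, count, c)  # -> c = 25, val = 8, count = 16
c, val = (c + count, val - c)  # -> c = 41, val = -17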